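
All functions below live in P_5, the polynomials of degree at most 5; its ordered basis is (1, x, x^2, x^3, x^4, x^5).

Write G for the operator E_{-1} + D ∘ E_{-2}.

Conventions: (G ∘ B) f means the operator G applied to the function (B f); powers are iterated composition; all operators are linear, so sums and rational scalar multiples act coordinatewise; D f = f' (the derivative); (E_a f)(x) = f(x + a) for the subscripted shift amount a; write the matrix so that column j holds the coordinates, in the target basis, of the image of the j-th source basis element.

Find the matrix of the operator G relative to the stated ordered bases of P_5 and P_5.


the matrix is [[1, 0, -3, 11, -31, 79]; [0, 1, 0, -9, 44, -155]; [0, 0, 1, 0, -18, 110]; [0, 0, 0, 1, 0, -30]; [0, 0, 0, 0, 1, 0]; [0, 0, 0, 0, 0, 1]] (rows listed top to bottom)

image of 1: 1
image of x: x
image of x^2: x^2 - 3
image of x^3: x^3 - 9x + 11
image of x^4: x^4 - 18x^2 + 44x - 31
image of x^5: x^5 - 30x^3 + 110x^2 - 155x + 79
each image's coordinates form column j of the matrix


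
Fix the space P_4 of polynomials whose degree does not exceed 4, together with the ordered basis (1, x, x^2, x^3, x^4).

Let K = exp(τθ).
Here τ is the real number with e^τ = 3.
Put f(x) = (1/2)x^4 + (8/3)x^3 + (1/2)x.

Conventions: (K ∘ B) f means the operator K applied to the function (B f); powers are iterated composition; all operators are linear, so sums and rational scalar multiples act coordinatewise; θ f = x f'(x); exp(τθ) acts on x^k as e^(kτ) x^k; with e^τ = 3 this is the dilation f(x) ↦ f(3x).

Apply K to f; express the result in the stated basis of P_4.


exp(τθ) x^k = e^(kτ) x^k; with e^τ = 3 this sends x^k to 3^k x^k
x ↦ 3 x
x^3 ↦ 27 x^3
x^4 ↦ 81 x^4
applying this coordinatewise to f: exp(τθ) f = (81/2)x^4 + 72x^3 + (3/2)x

the image equals g(x) = (81/2)x^4 + 72x^3 + (3/2)x


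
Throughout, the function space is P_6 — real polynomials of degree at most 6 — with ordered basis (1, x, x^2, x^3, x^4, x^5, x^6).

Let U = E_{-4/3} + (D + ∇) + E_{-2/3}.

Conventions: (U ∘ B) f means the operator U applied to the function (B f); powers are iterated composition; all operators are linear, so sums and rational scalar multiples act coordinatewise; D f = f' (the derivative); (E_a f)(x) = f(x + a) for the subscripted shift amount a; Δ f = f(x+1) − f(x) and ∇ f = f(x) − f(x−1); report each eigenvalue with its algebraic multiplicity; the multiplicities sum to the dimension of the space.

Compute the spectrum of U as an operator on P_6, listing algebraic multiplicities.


image of 1: 2
image of x: 2x
image of x^2: 2x^2 + 11/9
image of x^3: 2x^3 + (11/3)x - 5/3
image of x^4: 2x^4 + (22/3)x^2 - (20/3)x + 191/81
image of x^5: 2x^5 + (110/9)x^3 - (50/3)x^2 + (955/81)x - 271/81
image of x^6: 2x^6 + (55/3)x^4 - (100/3)x^3 + (955/27)x^2 - (542/27)x + 3431/729
the matrix is upper triangular; its diagonal is (2, 2, 2, 2, 2, 2, 2)
for a triangular matrix the eigenvalues are the diagonal entries, with algebraic multiplicity their repetition count

λ = 2 (multiplicity 7)


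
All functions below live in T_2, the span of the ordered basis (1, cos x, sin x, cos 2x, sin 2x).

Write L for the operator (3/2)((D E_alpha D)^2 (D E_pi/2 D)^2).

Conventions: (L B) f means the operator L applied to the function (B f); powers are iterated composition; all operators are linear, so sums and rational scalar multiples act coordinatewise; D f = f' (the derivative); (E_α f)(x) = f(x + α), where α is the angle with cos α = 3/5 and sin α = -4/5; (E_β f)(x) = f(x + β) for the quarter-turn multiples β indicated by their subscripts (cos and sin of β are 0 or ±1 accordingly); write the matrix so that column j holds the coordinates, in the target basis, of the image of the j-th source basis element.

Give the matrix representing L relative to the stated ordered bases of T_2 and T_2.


the matrix is [[0, 0, 0, 0, 0]; [0, 21/50, 36/25, 0, 0]; [0, -36/25, 21/50, 0, 0]; [0, 0, 0, -202368/625, 129024/625]; [0, 0, 0, -129024/625, -202368/625]] (rows listed top to bottom)

image of 1: 0
image of cos x: (21/50)cos x - (36/25)sin x
image of sin x: (36/25)cos x + (21/50)sin x
image of cos 2x: -(202368/625)cos 2x - (129024/625)sin 2x
image of sin 2x: (129024/625)cos 2x - (202368/625)sin 2x
each image's coordinates form column j of the matrix


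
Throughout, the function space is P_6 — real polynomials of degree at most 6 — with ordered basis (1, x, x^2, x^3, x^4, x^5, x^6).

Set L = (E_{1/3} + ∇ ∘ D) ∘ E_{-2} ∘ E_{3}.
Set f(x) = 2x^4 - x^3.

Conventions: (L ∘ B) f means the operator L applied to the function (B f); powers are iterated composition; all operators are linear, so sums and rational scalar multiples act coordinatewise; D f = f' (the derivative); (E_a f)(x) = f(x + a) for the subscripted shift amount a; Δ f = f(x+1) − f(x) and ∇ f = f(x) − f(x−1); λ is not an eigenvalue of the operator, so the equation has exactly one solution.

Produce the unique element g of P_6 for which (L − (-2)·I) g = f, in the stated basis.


write g with unknown coordinates in the stated basis and equate coefficients in (L − (-2)·I) g = f
solving from the highest basis element down gives g = (2/3)x^4 - (41/27)x^3 - (244/81)x^2 + (2654/729)x + 21667/6561
check: L g = (2/3)x^4 + (55/27)x^3 + (488/81)x^2 - (5308/729)x - 43334/6561
so L g − (-2)·g = 2x^4 - x^3 = f ✓

the result is g(x) = (2/3)x^4 - (41/27)x^3 - (244/81)x^2 + (2654/729)x + 21667/6561


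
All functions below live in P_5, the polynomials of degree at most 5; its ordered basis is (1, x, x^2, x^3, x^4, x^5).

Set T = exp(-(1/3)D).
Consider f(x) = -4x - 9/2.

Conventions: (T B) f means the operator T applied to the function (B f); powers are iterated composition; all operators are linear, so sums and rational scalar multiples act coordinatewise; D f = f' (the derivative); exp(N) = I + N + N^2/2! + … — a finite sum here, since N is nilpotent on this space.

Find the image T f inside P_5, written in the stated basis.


g(x) = -4x - 19/6

order-1 term: 4/3
the series for exp(-(1/3)D) f terminates at order 1
exp(-(1/3)D) f = -4x - 19/6


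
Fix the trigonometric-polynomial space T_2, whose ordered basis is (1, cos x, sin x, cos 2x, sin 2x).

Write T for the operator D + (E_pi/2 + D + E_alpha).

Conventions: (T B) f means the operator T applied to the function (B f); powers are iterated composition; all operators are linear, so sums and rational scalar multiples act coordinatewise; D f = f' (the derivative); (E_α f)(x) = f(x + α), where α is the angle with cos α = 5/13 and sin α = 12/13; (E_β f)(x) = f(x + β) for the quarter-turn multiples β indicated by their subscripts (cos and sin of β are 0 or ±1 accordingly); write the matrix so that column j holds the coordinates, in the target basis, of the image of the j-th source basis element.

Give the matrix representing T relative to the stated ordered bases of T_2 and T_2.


image of 1: 2
image of cos x: (5/13)cos x - (51/13)sin x
image of sin x: (51/13)cos x + (5/13)sin x
image of cos 2x: -(288/169)cos 2x - (796/169)sin 2x
image of sin 2x: (796/169)cos 2x - (288/169)sin 2x
each image's coordinates form column j of the matrix

the matrix is [[2, 0, 0, 0, 0]; [0, 5/13, 51/13, 0, 0]; [0, -51/13, 5/13, 0, 0]; [0, 0, 0, -288/169, 796/169]; [0, 0, 0, -796/169, -288/169]] (rows listed top to bottom)


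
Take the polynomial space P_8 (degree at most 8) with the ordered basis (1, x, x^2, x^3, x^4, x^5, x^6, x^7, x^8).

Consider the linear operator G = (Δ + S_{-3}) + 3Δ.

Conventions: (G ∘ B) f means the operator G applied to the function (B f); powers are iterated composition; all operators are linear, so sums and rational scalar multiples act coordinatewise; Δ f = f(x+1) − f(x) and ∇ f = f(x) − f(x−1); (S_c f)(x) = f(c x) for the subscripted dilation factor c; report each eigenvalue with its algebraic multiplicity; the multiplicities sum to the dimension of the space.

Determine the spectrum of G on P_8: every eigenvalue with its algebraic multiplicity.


λ = -2187 (multiplicity 1), λ = -243 (multiplicity 1), λ = -27 (multiplicity 1), λ = -3 (multiplicity 1), λ = 1 (multiplicity 1), λ = 9 (multiplicity 1), λ = 81 (multiplicity 1), λ = 729 (multiplicity 1), λ = 6561 (multiplicity 1)

image of 1: 1
image of x: -3x + 4
image of x^2: 9x^2 + 8x + 4
image of x^3: -27x^3 + 12x^2 + 12x + 4
image of x^4: 81x^4 + 16x^3 + 24x^2 + 16x + 4
image of x^5: -243x^5 + 20x^4 + 40x^3 + 40x^2 + 20x + 4
image of x^6: 729x^6 + 24x^5 + 60x^4 + 80x^3 + 60x^2 + 24x + 4
image of x^7: -2187x^7 + 28x^6 + 84x^5 + 140x^4 + 140x^3 + 84x^2 + 28x + 4
image of x^8: 6561x^8 + 32x^7 + 112x^6 + 224x^5 + 280x^4 + 224x^3 + 112x^2 + 32x + 4
the matrix is upper triangular; its diagonal is (1, -3, 9, -27, 81, -243, 729, -2187, 6561)
for a triangular matrix the eigenvalues are the diagonal entries, with algebraic multiplicity their repetition count


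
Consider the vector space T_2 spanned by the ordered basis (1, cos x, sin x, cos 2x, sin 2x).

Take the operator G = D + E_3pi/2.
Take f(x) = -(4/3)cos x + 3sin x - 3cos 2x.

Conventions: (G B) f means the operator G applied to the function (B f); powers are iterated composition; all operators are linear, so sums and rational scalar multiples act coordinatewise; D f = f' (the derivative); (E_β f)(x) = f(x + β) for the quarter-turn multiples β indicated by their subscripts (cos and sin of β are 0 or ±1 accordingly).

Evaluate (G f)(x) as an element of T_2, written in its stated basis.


D f = 3cos x + (4/3)sin x + 6sin 2x
E_3pi/2 f = -3cos x - (4/3)sin x + 3cos 2x
(D + E_3pi/2) f = 3cos 2x + 6sin 2x

the result is g(x) = 3cos 2x + 6sin 2x


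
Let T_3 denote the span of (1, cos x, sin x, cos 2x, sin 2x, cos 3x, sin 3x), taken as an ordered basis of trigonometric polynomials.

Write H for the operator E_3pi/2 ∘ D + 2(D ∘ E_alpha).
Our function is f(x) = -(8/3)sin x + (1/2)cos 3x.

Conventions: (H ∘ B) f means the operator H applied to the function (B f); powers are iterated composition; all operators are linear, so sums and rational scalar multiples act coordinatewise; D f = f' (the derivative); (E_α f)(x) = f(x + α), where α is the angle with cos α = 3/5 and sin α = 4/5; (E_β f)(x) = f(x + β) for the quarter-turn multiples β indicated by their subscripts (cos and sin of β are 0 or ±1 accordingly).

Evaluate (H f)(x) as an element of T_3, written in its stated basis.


the result is g(x) = -(16/5)cos x + (8/5)sin x - (639/250)cos 3x + (351/125)sin 3x

D f = -(8/3)cos x - (3/2)sin 3x
E_3pi/2 D f = -(8/3)sin x - (3/2)cos 3x
E_alpha f = -(32/15)cos x - (8/5)sin x - (117/250)cos 3x - (22/125)sin 3x
D E_alpha f = -(8/5)cos x + (32/15)sin x - (66/125)cos 3x + (351/250)sin 3x
(2(D ∘ E_alpha)) f = -(16/5)cos x + (64/15)sin x - (132/125)cos 3x + (351/125)sin 3x
(E_3pi/2 ∘ D + 2(D ∘ E_alpha)) f = -(16/5)cos x + (8/5)sin x - (639/250)cos 3x + (351/125)sin 3x


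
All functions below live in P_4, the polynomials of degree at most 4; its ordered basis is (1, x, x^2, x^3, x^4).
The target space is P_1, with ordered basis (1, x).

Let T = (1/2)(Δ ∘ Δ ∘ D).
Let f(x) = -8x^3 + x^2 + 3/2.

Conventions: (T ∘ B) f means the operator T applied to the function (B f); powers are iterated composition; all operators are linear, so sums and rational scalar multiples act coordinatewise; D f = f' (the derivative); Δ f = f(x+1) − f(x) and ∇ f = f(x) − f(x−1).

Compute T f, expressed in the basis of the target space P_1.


g(x) = -24

D f = -24x^2 + 2x
Δ D f = -48x - 22
Δ (Δ ∘ D) f = -48
((1/2)(Δ ∘ Δ ∘ D)) f = -24


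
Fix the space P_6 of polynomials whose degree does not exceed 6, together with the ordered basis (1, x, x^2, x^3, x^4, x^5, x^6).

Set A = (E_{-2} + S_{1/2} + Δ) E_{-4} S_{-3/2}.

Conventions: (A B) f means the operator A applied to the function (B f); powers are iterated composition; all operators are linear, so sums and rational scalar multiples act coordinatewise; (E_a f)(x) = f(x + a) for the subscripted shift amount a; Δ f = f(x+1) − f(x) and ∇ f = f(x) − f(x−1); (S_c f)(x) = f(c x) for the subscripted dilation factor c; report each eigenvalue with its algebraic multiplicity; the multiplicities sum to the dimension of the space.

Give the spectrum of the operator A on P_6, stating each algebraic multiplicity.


image of 1: 2
image of x: -(9/4)x + 27/2
image of x^2: (45/16)x^2 - (63/2)x + 405/4
image of x^3: -(243/64)x^3 + (243/4)x^2 - (2997/8)x + 6561/8
image of x^4: (1377/256)x^4 - (891/8)x^3 + (8019/8)x^2 - (17091/4)x + 111537/16
image of x^5: -(8019/1024)x^5 + (25515/128)x^4 - (37665/16)x^3 + (236925/16)x^2 - (1517535/32)x + 1948617/32
image of x^6: (47385/4096)x^6 - (89667/256)x^5 + (164025/32)x^4 - (681615/16)x^3 + (12957975/64)x^2 - (16417809/32)x + 34543665/64
the matrix is upper triangular; its diagonal is (2, -9/4, 45/16, -243/64, 1377/256, -8019/1024, 47385/4096)
for a triangular matrix the eigenvalues are the diagonal entries, with algebraic multiplicity their repetition count

λ = -8019/1024 (multiplicity 1), λ = -243/64 (multiplicity 1), λ = -9/4 (multiplicity 1), λ = 2 (multiplicity 1), λ = 45/16 (multiplicity 1), λ = 1377/256 (multiplicity 1), λ = 47385/4096 (multiplicity 1)


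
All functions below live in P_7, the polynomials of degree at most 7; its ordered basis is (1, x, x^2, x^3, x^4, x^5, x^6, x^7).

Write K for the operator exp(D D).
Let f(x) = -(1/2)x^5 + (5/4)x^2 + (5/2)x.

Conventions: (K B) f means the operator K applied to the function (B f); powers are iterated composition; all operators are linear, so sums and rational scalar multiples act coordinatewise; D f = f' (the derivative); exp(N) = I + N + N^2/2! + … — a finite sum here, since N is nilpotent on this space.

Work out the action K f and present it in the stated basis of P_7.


order-1 term: -10x^3 + 5/2
order-2 term: -30x
the series for exp(D D) f terminates at order 2
exp(D D) f = -(1/2)x^5 - 10x^3 + (5/4)x^2 - (55/2)x + 5/2

the result is g(x) = -(1/2)x^5 - 10x^3 + (5/4)x^2 - (55/2)x + 5/2


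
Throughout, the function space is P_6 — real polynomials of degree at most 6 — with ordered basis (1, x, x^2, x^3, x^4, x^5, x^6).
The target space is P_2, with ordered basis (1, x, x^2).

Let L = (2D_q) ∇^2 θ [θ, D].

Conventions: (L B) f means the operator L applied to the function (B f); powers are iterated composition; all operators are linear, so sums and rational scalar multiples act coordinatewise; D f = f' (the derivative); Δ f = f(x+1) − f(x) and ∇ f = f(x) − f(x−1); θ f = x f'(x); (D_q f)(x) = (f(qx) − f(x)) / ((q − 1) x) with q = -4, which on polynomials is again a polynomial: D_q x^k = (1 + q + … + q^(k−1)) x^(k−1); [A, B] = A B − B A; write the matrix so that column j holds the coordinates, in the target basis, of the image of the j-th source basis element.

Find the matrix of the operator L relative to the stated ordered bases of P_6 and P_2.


the matrix is [[0, 0, 0, 0, -144, 960, -4200]; [0, 0, 0, 0, 0, 1440, -10800]; [0, 0, 0, 0, 0, 0, -15600]] (rows listed top to bottom)

image of 1: 0
image of x: 0
image of x^2: 0
image of x^3: 0
image of x^4: -144
image of x^5: 1440x + 960
image of x^6: -15600x^2 - 10800x - 4200
each image's coordinates form column j of the matrix


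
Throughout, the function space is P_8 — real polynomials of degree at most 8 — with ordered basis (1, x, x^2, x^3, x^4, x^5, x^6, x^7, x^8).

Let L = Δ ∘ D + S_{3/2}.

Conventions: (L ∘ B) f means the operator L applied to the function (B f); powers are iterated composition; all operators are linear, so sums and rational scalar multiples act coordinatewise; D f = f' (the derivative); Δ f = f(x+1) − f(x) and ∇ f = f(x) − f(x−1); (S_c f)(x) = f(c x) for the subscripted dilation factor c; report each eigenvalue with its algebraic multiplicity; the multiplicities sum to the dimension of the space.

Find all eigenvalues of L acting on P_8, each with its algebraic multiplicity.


image of 1: 1
image of x: (3/2)x
image of x^2: (9/4)x^2 + 2
image of x^3: (27/8)x^3 + 6x + 3
image of x^4: (81/16)x^4 + 12x^2 + 12x + 4
image of x^5: (243/32)x^5 + 20x^3 + 30x^2 + 20x + 5
image of x^6: (729/64)x^6 + 30x^4 + 60x^3 + 60x^2 + 30x + 6
image of x^7: (2187/128)x^7 + 42x^5 + 105x^4 + 140x^3 + 105x^2 + 42x + 7
image of x^8: (6561/256)x^8 + 56x^6 + 168x^5 + 280x^4 + 280x^3 + 168x^2 + 56x + 8
the matrix is upper triangular; its diagonal is (1, 3/2, 9/4, 27/8, 81/16, 243/32, 729/64, 2187/128, 6561/256)
for a triangular matrix the eigenvalues are the diagonal entries, with algebraic multiplicity their repetition count

λ = 1 (multiplicity 1), λ = 3/2 (multiplicity 1), λ = 9/4 (multiplicity 1), λ = 27/8 (multiplicity 1), λ = 81/16 (multiplicity 1), λ = 243/32 (multiplicity 1), λ = 729/64 (multiplicity 1), λ = 2187/128 (multiplicity 1), λ = 6561/256 (multiplicity 1)


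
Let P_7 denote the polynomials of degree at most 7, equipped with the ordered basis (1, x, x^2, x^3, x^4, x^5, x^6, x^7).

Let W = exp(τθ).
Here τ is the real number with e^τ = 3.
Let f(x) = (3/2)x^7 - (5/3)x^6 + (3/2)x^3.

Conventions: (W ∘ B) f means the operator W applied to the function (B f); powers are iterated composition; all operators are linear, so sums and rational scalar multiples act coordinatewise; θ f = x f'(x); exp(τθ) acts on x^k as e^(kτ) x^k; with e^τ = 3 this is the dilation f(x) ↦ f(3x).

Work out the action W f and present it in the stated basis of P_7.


the result is g(x) = (6561/2)x^7 - 1215x^6 + (81/2)x^3

exp(τθ) x^k = e^(kτ) x^k; with e^τ = 3 this sends x^k to 3^k x^k
x^3 ↦ 27 x^3
x^6 ↦ 729 x^6
x^7 ↦ 2187 x^7
applying this coordinatewise to f: exp(τθ) f = (6561/2)x^7 - 1215x^6 + (81/2)x^3


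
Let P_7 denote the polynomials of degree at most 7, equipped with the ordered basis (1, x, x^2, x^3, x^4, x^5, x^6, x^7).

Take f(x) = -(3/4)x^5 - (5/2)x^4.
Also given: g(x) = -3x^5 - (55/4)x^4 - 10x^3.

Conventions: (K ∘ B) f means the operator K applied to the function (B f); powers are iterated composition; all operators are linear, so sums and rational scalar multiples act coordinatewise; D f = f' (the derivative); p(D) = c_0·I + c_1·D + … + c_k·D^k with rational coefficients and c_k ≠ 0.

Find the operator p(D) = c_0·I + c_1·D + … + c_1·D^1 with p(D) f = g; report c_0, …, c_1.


p(D) = 4·I + D, i.e. c_0 = 4, c_1 = 1

D^0 f = -(3/4)x^5 - (5/2)x^4
D^1 f = -(15/4)x^4 - 10x^3
matching coefficients of g against c_0 f + c_1 Df + … from the top degree down determines the c_i
solution: c_0 = 4, c_1 = 1


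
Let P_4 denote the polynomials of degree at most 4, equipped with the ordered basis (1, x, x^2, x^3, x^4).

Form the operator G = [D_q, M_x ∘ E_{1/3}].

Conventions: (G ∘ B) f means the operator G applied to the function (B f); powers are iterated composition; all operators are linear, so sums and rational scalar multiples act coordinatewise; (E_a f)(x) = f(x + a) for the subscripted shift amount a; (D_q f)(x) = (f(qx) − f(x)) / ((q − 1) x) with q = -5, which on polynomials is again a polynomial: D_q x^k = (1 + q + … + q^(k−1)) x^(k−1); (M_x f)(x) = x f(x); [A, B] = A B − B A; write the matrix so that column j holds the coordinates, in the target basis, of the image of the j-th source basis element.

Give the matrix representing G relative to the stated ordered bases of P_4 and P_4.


the matrix is [[1, 1/3, 1/9, 1/27, 1/81]; [0, -5, -4/3, -11/3, 88/27]; [0, 0, 25, 7, 146/3]; [0, 0, 0, -125, -104/3]; [0, 0, 0, 0, 625]] (rows listed top to bottom)

image of 1: 1
image of x: -5x + 1/3
image of x^2: 25x^2 - (4/3)x + 1/9
image of x^3: -125x^3 + 7x^2 - (11/3)x + 1/27
image of x^4: 625x^4 - (104/3)x^3 + (146/3)x^2 + (88/27)x + 1/81
each image's coordinates form column j of the matrix


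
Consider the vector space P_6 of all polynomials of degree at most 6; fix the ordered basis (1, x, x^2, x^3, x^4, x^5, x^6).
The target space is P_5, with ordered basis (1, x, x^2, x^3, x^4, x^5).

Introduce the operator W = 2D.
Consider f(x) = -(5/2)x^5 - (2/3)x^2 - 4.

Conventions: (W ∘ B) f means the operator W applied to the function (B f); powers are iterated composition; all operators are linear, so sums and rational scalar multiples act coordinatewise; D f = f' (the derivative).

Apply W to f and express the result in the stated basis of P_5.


D f = -(25/2)x^4 - (4/3)x
(2D) f = -25x^4 - (8/3)x

the image equals g(x) = -25x^4 - (8/3)x


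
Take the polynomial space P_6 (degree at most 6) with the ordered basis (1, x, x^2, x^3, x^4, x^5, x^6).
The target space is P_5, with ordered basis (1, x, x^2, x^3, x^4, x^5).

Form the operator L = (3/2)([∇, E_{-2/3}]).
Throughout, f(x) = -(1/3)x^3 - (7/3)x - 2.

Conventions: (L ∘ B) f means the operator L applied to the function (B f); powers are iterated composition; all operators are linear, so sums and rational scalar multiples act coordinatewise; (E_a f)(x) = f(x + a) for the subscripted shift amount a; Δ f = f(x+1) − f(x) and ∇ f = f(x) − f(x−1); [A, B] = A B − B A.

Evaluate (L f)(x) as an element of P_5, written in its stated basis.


the result is g(x) = 0

E_{-2/3} f = -(1/3)x^3 + (2/3)x^2 - (25/9)x - 28/81
∇ E_{-2/3} f = -x^2 + (7/3)x - 34/9
∇ f = -x^2 + x - 8/3
E_{-2/3} ∇ f = -x^2 + (7/3)x - 34/9
[∇, E_{-2/3}] f = 0
((3/2)([∇, E_{-2/3}])) f = 0


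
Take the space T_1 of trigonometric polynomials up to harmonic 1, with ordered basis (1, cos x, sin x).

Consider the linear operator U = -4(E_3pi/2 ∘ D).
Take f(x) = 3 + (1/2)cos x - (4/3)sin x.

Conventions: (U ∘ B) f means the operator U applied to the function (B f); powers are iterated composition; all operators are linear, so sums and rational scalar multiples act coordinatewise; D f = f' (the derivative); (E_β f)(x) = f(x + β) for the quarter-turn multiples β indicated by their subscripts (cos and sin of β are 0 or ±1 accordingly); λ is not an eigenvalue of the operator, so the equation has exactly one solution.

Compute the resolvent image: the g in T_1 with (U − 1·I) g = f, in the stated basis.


write g with unknown coordinates in the stated basis and equate coefficients in (U − 1·I) g = f
solving from the highest basis element down gives g = -3 - (1/10)cos x + (4/15)sin x
check: U g = (2/5)cos x - (16/15)sin x
so U g − 1·g = 3 + (1/2)cos x - (4/3)sin x = f ✓

g(x) = -3 - (1/10)cos x + (4/15)sin x


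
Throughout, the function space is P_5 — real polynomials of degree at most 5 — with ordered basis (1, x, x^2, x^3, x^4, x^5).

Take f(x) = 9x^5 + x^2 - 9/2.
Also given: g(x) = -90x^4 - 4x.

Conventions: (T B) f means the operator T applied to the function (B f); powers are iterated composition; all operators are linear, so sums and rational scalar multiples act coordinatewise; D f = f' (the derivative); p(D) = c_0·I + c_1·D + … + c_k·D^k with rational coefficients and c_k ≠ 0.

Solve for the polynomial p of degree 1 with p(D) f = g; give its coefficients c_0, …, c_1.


D^0 f = 9x^5 + x^2 - 9/2
D^1 f = 45x^4 + 2x
matching coefficients of g against c_0 f + c_1 Df + … from the top degree down determines the c_i
solution: c_0 = 0, c_1 = -2

p(D) = -2·D, i.e. c_0 = 0, c_1 = -2


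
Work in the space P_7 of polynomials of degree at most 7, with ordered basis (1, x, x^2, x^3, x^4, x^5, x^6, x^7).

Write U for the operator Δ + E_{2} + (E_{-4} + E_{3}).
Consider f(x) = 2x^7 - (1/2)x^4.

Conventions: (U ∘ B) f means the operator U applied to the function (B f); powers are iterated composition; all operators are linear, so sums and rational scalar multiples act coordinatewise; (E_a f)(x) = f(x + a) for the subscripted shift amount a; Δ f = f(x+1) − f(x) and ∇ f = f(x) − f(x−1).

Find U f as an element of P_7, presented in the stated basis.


Δ f = 14x^6 + 42x^5 + 70x^4 + 68x^3 + 39x^2 + 12x + 3/2
E_{2} f = 2x^7 + 28x^6 + 168x^5 + (1119/2)x^4 + 1116x^3 + 1332x^2 + 880x + 248
E_{-4} f = 2x^7 - 56x^6 + 672x^5 - (8961/2)x^4 + 17928x^3 - 43056x^2 + 57472x - 32896
E_{3} f = 2x^7 + 42x^6 + 378x^5 + (3779/2)x^4 + 5664x^3 + 10179x^2 + 10152x + 8667/2
(E_{-4} + E_{3}) f = 4x^7 - 14x^6 + 1050x^5 - 2591x^4 + 23592x^3 - 32877x^2 + 67624x - 57125/2
(Δ + E_{2} + (E_{-4} + E_{3})) f = 6x^7 + 28x^6 + 1260x^5 - (3923/2)x^4 + 24776x^3 - 31506x^2 + 68516x - 28313

g(x) = 6x^7 + 28x^6 + 1260x^5 - (3923/2)x^4 + 24776x^3 - 31506x^2 + 68516x - 28313


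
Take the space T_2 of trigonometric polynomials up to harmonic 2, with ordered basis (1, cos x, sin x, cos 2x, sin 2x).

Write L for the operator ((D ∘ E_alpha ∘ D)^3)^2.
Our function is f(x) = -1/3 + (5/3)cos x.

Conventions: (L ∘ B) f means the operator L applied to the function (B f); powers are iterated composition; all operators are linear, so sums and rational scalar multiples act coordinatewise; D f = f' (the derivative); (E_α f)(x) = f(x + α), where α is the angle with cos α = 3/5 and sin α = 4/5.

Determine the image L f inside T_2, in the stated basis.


D f = -(5/3)sin x
E_alpha D f = -(4/3)cos x - sin x
D E_alpha D f = -cos x + (4/3)sin x
D (D ∘ E_alpha ∘ D) f = (4/3)cos x + sin x
E_alpha D (D ∘ E_alpha ∘ D) f = (8/5)cos x - (7/15)sin x
D E_alpha D (D ∘ E_alpha ∘ D) f = -(7/15)cos x - (8/5)sin x
D (D ∘ E_alpha ∘ D) (D ∘ E_alpha ∘ D) f = -(8/5)cos x + (7/15)sin x
E_alpha D (D ∘ E_alpha ∘ D) (D ∘ E_alpha ∘ D) f = -(44/75)cos x + (39/25)sin x
D E_alpha D (D ∘ E_alpha ∘ D) (D ∘ E_alpha ∘ D) f = (39/25)cos x + (44/75)sin x
D (D ∘ E_alpha ∘ D)^3 f = (44/75)cos x - (39/25)sin x
E_alpha D (D ∘ E_alpha ∘ D)^3 f = -(112/125)cos x - (527/375)sin x
D E_alpha D (D ∘ E_alpha ∘ D)^3 f = -(527/375)cos x + (112/125)sin x
D (D ∘ E_alpha ∘ D) (D ∘ E_alpha ∘ D)^3 f = (112/125)cos x + (527/375)sin x
E_alpha D (D ∘ E_alpha ∘ D) (D ∘ E_alpha ∘ D)^3 f = (3116/1875)cos x + (79/625)sin x
D E_alpha D (D ∘ E_alpha ∘ D) (D ∘ E_alpha ∘ D)^3 f = (79/625)cos x - (3116/1875)sin x
D (D ∘ E_alpha ∘ D) (D ∘ E_alpha ∘ D) (D ∘ E_alpha ∘ D)^3 f = -(3116/1875)cos x - (79/625)sin x
E_alpha D (D ∘ E_alpha ∘ D) (D ∘ E_alpha ∘ D) (D ∘ E_alpha ∘ D)^3 f = -(3432/3125)cos x + (11753/9375)sin x
D E_alpha D (D ∘ E_alpha ∘ D) (D ∘ E_alpha ∘ D) (D ∘ E_alpha ∘ D)^3 f = (11753/9375)cos x + (3432/3125)sin x

the result is g(x) = (11753/9375)cos x + (3432/3125)sin x


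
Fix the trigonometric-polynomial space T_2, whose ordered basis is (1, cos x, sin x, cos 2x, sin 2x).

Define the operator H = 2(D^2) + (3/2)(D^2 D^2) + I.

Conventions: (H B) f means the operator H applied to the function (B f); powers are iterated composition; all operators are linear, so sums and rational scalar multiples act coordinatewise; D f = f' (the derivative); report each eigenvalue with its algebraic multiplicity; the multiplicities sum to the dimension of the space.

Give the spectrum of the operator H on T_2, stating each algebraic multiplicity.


λ = 1/2 (multiplicity 2), λ = 1 (multiplicity 1), λ = 17 (multiplicity 2)

image of 1: 1
image of cos x: (1/2)cos x
image of sin x: (1/2)sin x
image of cos 2x: 17cos 2x
image of sin 2x: 17sin 2x
the matrix is diagonal; its diagonal is (1, 1/2, 1/2, 17, 17)
for a triangular matrix the eigenvalues are the diagonal entries, with algebraic multiplicity their repetition count


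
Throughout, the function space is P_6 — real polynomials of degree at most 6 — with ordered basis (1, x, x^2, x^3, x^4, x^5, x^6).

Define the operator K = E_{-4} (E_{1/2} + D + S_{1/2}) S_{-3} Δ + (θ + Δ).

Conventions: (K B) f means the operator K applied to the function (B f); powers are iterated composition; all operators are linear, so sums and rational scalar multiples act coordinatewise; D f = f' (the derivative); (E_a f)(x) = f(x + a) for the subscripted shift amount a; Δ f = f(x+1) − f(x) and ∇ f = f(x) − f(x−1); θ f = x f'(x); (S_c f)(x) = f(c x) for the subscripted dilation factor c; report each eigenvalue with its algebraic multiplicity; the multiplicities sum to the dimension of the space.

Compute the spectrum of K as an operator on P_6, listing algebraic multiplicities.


image of 1: 0
image of x: x + 3
image of x^2: 2x^2 - 7x + 30
image of x^3: 3x^3 + (147/4)x^2 - (399/2)x + 1065/4
image of x^4: 4x^4 - (235/2)x^3 + (2091/2)x^2 - 2417x + 813
image of x^5: 5x^5 + (6965/16)x^4 - (18995/4)x^3 + 15310x^2 - (7775/2)x - 557367/16
image of x^6: 6x^6 - (23961/16)x^5 + (327075/16)x^4 - (166415/2)x^3 - (8985/4)x^2 + (5666727/8)x - 9282711/8
the matrix is upper triangular; its diagonal is (0, 1, 2, 3, 4, 5, 6)
for a triangular matrix the eigenvalues are the diagonal entries, with algebraic multiplicity their repetition count

λ = 0 (multiplicity 1), λ = 1 (multiplicity 1), λ = 2 (multiplicity 1), λ = 3 (multiplicity 1), λ = 4 (multiplicity 1), λ = 5 (multiplicity 1), λ = 6 (multiplicity 1)


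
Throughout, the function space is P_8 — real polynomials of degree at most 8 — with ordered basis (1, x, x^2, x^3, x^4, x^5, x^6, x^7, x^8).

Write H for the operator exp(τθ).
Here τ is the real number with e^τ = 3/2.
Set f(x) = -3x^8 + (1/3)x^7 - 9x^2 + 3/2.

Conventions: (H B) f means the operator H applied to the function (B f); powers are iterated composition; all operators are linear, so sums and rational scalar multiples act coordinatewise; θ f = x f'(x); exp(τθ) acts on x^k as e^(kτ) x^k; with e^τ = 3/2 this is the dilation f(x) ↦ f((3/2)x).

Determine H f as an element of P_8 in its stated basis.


the image equals g(x) = -(19683/256)x^8 + (729/128)x^7 - (81/4)x^2 + 3/2

exp(τθ) x^k = e^(kτ) x^k; with e^τ = 3/2 this sends x^k to (3/2)^k x^k
x^2 ↦ 9/4 x^2
x^7 ↦ 2187/128 x^7
x^8 ↦ 6561/256 x^8
applying this coordinatewise to f: exp(τθ) f = -(19683/256)x^8 + (729/128)x^7 - (81/4)x^2 + 3/2


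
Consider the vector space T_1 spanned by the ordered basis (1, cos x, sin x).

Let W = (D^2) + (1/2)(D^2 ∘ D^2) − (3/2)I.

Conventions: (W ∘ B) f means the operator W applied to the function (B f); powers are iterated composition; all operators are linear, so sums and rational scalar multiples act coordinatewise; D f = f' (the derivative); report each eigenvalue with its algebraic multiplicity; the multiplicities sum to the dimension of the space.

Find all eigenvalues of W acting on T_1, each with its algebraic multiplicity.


λ = -2 (multiplicity 2), λ = -3/2 (multiplicity 1)

image of 1: -3/2
image of cos x: -2cos x
image of sin x: -2sin x
the matrix is diagonal; its diagonal is (-3/2, -2, -2)
for a triangular matrix the eigenvalues are the diagonal entries, with algebraic multiplicity their repetition count


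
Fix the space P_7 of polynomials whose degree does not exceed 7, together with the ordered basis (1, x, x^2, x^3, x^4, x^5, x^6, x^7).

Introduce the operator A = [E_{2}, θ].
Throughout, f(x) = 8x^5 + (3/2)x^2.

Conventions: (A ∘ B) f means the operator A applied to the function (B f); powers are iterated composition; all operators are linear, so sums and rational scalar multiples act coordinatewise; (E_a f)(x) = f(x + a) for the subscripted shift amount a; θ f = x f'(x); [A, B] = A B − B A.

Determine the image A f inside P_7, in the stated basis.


the result is g(x) = 80x^4 + 640x^3 + 1920x^2 + 2566x + 1292

θ f = 40x^5 + 3x^2
E_{2} θ f = 40x^5 + 400x^4 + 1600x^3 + 3203x^2 + 3212x + 1292
E_{2} f = 8x^5 + 80x^4 + 320x^3 + (1283/2)x^2 + 646x + 262
θ E_{2} f = 40x^5 + 320x^4 + 960x^3 + 1283x^2 + 646x
[E_{2}, θ] f = 80x^4 + 640x^3 + 1920x^2 + 2566x + 1292


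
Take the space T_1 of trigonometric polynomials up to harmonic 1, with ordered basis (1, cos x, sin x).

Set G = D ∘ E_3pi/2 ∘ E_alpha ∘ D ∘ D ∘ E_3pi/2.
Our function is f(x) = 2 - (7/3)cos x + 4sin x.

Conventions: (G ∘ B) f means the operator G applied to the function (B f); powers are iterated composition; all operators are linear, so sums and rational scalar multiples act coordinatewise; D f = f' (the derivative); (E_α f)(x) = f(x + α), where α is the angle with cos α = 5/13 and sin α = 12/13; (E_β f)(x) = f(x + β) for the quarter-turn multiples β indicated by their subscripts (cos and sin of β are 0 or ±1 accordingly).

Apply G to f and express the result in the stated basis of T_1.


the result is g(x) = (48/13)cos x - (109/39)sin x

E_3pi/2 f = 2 - 4cos x - (7/3)sin x
D E_3pi/2 f = -(7/3)cos x + 4sin x
D D E_3pi/2 f = 4cos x + (7/3)sin x
E_alpha (D ∘ D ∘ E_3pi/2) f = (48/13)cos x - (109/39)sin x
E_3pi/2 E_alpha (D ∘ D ∘ E_3pi/2) f = (109/39)cos x + (48/13)sin x
D E_3pi/2 E_alpha (D ∘ D ∘ E_3pi/2) f = (48/13)cos x - (109/39)sin x


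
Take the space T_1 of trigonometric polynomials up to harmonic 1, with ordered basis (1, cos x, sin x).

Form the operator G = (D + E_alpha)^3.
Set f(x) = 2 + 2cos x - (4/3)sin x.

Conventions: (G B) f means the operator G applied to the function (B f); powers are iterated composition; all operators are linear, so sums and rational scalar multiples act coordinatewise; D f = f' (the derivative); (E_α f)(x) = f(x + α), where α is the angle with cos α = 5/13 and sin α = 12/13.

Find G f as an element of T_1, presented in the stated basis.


D f = -(4/3)cos x - 2sin x
E_alpha f = 2 - (6/13)cos x - (92/39)sin x
(D + E_alpha) f = 2 - (70/39)cos x - (170/39)sin x
D (D + E_alpha) f = -(170/39)cos x + (70/39)sin x
E_alpha (D + E_alpha) f = 2 - (2390/507)cos x - (10/507)sin x
(D + E_alpha) (D + E_alpha) f = 2 - (4600/507)cos x + (300/169)sin x
D (D + E_alpha) (D + E_alpha) f = (300/169)cos x + (4600/507)sin x
E_alpha (D + E_alpha) (D + E_alpha) f = 2 - (12200/6591)cos x + (19900/2197)sin x
(D + E_alpha) (D + E_alpha) (D + E_alpha) f = 2 - (500/6591)cos x + (119500/6591)sin x

the image equals g(x) = 2 - (500/6591)cos x + (119500/6591)sin x


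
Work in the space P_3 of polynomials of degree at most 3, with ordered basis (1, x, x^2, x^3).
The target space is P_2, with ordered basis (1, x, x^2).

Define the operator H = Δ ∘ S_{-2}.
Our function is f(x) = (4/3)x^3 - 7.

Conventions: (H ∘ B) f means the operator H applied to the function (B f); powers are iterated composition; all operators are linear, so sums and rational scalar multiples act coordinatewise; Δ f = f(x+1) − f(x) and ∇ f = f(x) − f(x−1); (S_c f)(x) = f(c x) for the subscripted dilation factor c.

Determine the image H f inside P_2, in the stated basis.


S_{-2} f = -(32/3)x^3 - 7
Δ S_{-2} f = -32x^2 - 32x - 32/3

g(x) = -32x^2 - 32x - 32/3


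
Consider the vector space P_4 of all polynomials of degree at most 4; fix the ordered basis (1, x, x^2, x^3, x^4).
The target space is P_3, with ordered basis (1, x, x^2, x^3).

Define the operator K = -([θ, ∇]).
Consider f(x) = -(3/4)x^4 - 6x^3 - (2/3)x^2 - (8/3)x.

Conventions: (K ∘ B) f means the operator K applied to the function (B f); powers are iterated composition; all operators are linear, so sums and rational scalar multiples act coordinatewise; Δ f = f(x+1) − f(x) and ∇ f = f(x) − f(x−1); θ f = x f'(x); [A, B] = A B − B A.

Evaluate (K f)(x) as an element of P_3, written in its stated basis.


∇ f = -3x^3 - (27/2)x^2 + (41/3)x - 29/4
θ ∇ f = -9x^3 - 27x^2 + (41/3)x
θ f = -3x^4 - 18x^3 - (4/3)x^2 - (8/3)x
∇ θ f = -12x^3 - 36x^2 + (118/3)x - 49/3
[θ, ∇] f = 3x^3 + 9x^2 - (77/3)x + 49/3
(-([θ, ∇])) f = -3x^3 - 9x^2 + (77/3)x - 49/3

the result is g(x) = -3x^3 - 9x^2 + (77/3)x - 49/3


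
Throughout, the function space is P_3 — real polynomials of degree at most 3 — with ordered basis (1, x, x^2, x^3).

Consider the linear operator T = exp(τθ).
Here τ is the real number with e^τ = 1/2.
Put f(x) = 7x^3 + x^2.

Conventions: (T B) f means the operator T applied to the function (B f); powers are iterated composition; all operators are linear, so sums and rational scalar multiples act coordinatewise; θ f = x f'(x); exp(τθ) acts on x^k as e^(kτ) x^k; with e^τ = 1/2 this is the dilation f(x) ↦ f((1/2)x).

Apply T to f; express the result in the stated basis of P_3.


exp(τθ) x^k = e^(kτ) x^k; with e^τ = 1/2 this sends x^k to (1/2)^k x^k
x^2 ↦ 1/4 x^2
x^3 ↦ 1/8 x^3
applying this coordinatewise to f: exp(τθ) f = (7/8)x^3 + (1/4)x^2

the image equals g(x) = (7/8)x^3 + (1/4)x^2


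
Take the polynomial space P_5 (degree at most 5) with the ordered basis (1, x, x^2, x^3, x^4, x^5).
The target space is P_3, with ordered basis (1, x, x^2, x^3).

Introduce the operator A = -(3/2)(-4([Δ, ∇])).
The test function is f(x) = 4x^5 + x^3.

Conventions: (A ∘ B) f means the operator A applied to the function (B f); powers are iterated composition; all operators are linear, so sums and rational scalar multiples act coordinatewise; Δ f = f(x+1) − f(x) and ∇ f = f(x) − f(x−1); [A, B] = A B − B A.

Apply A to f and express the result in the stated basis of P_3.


∇ f = 20x^4 - 40x^3 + 43x^2 - 23x + 5
Δ ∇ f = 80x^3 + 46x
Δ f = 20x^4 + 40x^3 + 43x^2 + 23x + 5
∇ Δ f = 80x^3 + 46x
[Δ, ∇] f = 0
(-4([Δ, ∇])) f = 0
(-(3/2)(-4([Δ, ∇]))) f = 0

the result is g(x) = 0


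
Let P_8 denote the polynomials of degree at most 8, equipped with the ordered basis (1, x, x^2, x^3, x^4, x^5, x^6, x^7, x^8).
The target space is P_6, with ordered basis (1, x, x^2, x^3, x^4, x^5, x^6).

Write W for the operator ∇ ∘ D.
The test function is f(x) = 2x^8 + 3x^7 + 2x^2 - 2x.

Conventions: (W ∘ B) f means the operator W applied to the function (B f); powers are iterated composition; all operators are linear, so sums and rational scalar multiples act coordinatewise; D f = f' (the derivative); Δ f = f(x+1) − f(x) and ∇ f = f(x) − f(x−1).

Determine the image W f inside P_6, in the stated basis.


D f = 16x^7 + 21x^6 + 4x - 2
∇ D f = 112x^6 - 210x^5 + 245x^4 - 140x^3 + 21x^2 + 14x - 1

g(x) = 112x^6 - 210x^5 + 245x^4 - 140x^3 + 21x^2 + 14x - 1


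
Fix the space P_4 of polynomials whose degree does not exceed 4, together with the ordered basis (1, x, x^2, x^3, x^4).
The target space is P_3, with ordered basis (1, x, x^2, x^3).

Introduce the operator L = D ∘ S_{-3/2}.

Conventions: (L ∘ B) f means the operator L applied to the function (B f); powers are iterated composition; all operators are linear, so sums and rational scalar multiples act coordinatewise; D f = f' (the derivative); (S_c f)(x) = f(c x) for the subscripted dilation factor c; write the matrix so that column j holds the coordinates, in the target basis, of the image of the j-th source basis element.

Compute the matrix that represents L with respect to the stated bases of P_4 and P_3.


image of 1: 0
image of x: -3/2
image of x^2: (9/2)x
image of x^3: -(81/8)x^2
image of x^4: (81/4)x^3
each image's coordinates form column j of the matrix

the matrix is [[0, -3/2, 0, 0, 0]; [0, 0, 9/2, 0, 0]; [0, 0, 0, -81/8, 0]; [0, 0, 0, 0, 81/4]] (rows listed top to bottom)


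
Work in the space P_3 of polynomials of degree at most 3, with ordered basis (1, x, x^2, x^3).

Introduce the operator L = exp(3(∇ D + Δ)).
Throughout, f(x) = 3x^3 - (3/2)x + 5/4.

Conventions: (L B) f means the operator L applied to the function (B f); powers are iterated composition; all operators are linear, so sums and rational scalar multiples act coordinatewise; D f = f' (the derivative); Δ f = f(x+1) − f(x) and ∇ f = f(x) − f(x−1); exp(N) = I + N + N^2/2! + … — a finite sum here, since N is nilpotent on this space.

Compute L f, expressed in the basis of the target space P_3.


order-1 term: 27x^2 + 81x - 45/2
order-2 term: 81x + 243
order-3 term: 81
the series for exp(3(∇ D + Δ)) f terminates at order 3
exp(3(∇ D + Δ)) f = 3x^3 + 27x^2 + (321/2)x + 1211/4

the result is g(x) = 3x^3 + 27x^2 + (321/2)x + 1211/4


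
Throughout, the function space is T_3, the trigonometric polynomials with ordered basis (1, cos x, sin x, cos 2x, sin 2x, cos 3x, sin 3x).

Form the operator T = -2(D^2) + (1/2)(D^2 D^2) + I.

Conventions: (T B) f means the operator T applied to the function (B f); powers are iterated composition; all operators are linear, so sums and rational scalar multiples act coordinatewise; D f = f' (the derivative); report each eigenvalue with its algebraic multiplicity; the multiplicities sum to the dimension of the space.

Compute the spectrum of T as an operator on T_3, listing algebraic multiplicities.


image of 1: 1
image of cos x: (7/2)cos x
image of sin x: (7/2)sin x
image of cos 2x: 17cos 2x
image of sin 2x: 17sin 2x
image of cos 3x: (119/2)cos 3x
image of sin 3x: (119/2)sin 3x
the matrix is diagonal; its diagonal is (1, 7/2, 7/2, 17, 17, 119/2, 119/2)
for a triangular matrix the eigenvalues are the diagonal entries, with algebraic multiplicity their repetition count

λ = 1 (multiplicity 1), λ = 7/2 (multiplicity 2), λ = 17 (multiplicity 2), λ = 119/2 (multiplicity 2)
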